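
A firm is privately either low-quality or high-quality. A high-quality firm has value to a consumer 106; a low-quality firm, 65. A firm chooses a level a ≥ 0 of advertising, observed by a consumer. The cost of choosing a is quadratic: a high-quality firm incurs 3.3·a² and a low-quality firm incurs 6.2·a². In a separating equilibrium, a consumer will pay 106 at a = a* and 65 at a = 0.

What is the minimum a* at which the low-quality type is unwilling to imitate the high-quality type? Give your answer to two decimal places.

The low-quality type at a = 0 receives 65; imitating at a* yields 106 − 6.2·a*².
Indifference: 65 = 106 − 6.2·a*², so a*² = (106 − 65) / 6.2 ≈ 6.6129.
a* = √6.6129 ≈ 2.57.

2.57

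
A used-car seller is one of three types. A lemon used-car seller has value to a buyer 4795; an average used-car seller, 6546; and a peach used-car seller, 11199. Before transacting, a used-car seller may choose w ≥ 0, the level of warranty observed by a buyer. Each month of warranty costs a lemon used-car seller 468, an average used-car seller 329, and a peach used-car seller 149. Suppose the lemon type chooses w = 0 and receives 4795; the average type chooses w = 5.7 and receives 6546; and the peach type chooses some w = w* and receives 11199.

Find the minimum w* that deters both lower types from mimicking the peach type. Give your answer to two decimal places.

Lemon type (on-path payoff 4795) won't mimic when 4795 ≥ 11199 − 468·w*, i.e. w* ≥ 13.68.
Average type (on-path payoff 6546 − 329×5.7 = 4670.7) won't mimic when 4670.7 ≥ 11199 − 329·w*, i.e. w* ≥ 19.84.
Both must hold, so w* = max(13.68, 19.84) = 19.84. The average type's constraint binds.

19.84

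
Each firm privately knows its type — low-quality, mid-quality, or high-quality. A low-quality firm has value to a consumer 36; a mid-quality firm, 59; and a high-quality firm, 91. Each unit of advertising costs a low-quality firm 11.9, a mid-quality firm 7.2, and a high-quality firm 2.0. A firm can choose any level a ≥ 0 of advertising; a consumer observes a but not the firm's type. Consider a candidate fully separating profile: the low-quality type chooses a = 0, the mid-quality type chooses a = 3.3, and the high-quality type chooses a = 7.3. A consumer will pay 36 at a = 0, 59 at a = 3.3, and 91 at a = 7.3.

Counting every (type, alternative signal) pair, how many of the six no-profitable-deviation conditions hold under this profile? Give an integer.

High-quality (own payoff 91 − 2.0×7.3 = 76.4): to a=0 gives 36 → no gain ✓; to a=3.3 gives 59 − 2.0×3.3 = 52.4 → no gain ✓.
Mid-quality (own payoff 59 − 7.2×3.3 = 35.24): to a=0 gives 36 → profitable ✗; to a=7.3 gives 91 − 7.2×7.3 = 38.44 → profitable ✗.
Low-quality (own payoff 36): to a=3.3 gives 59 − 11.9×3.3 = 19.73 → no gain ✓; to a=7.3 gives 91 − 11.9×7.3 = 4.13 → no gain ✓.
4 of the 6 constraints hold; not an equilibrium.

4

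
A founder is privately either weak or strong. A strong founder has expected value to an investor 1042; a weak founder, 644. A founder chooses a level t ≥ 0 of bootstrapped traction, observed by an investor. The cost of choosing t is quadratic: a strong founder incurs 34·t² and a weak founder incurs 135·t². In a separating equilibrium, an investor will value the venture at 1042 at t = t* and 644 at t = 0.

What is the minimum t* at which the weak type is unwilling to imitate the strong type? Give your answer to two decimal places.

The weak type at t = 0 receives 644; imitating at t* yields 1042 − 135·t*².
Indifference: 644 = 1042 − 135·t*², so t*² = (1042 − 644) / 135 ≈ 2.9481.
t* = √2.9481 ≈ 1.72.

1.72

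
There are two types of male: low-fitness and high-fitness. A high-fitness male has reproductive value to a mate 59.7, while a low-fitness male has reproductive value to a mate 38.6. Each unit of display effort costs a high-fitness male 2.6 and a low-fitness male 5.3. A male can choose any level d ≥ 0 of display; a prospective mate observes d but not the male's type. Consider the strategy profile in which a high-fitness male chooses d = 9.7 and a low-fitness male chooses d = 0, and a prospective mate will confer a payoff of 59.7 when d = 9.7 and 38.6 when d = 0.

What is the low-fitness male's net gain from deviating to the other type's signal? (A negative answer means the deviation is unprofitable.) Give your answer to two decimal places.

-30.31

Playing d = 0 the low-fitness male receives 38.6.
Deviating to d = 9.7 brings payment 59.7 at cost 5.3 × 9.7 = 51.41, netting 8.29.
Gain from deviating: 8.29 − 38.6 = -30.31.
The gain is negative, so the low-fitness type's incentive-compatibility constraint is satisfied.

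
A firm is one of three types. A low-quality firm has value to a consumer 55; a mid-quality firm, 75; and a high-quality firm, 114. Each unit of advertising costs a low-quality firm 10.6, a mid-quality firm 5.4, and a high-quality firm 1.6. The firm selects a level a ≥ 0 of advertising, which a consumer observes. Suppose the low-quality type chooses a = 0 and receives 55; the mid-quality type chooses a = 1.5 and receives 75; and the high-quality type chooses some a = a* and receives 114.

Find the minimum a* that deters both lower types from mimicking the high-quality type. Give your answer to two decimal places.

8.72

Low-quality type (on-path payoff 55) won't mimic when 55 ≥ 114 − 10.6·a*, i.e. a* ≥ 5.57.
Mid-quality type (on-path payoff 75 − 5.4×1.5 = 66.9) won't mimic when 66.9 ≥ 114 − 5.4·a*, i.e. a* ≥ 8.72.
Both must hold, so a* = max(5.57, 8.72) = 8.72. The mid-quality type's constraint binds.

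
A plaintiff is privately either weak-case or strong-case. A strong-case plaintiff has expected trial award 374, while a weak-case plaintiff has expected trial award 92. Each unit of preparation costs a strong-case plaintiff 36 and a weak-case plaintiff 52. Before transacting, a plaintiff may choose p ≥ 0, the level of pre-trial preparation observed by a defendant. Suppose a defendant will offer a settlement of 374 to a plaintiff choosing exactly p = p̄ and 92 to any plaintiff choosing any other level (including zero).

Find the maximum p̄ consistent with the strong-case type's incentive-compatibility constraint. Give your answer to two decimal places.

Choosing p̄ yields the strong-case type 374 − 36·p̄; choosing zero yields 92.
The strong-case type is indifferent at 374 − 36·p̄ = 92, i.e. p̄ = (374 − 92) / 36 ≈ 7.83.
For any p̄ above 7.83 the strong-case type would rather pool at zero, so separation collapses.

7.83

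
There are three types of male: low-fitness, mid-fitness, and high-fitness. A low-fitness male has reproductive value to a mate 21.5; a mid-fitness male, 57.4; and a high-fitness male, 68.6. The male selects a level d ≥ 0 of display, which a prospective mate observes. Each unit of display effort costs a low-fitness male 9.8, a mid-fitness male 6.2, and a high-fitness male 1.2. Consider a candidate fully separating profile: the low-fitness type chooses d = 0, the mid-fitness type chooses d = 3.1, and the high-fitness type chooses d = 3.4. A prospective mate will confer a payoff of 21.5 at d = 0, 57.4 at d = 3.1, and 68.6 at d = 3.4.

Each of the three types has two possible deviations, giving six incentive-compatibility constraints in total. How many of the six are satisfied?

Mid-fitness (own payoff 57.4 − 6.2×3.1 = 38.18): to d=0 gives 21.5 → no gain ✓; to d=3.4 gives 68.6 − 6.2×3.4 = 47.52 → profitable ✗.
High-fitness (own payoff 68.6 − 1.2×3.4 = 64.52): to d=0 gives 21.5 → no gain ✓; to d=3.1 gives 57.4 − 1.2×3.1 = 53.68 → no gain ✓.
Low-fitness (own payoff 21.5): to d=3.1 gives 57.4 − 9.8×3.1 = 27.02 → profitable ✗; to d=3.4 gives 68.6 − 9.8×3.4 = 35.28 → profitable ✗.
3 of the 6 constraints hold; not an equilibrium.

3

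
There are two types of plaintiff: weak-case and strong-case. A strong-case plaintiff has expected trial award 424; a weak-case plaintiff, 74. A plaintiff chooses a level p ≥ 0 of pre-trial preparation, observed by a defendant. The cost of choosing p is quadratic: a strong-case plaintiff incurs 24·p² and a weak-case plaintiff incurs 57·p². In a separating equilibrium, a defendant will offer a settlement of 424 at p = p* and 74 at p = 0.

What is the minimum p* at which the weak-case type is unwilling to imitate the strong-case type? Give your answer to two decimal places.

The weak-case type at p = 0 receives 74; imitating at p* yields 424 − 57·p*².
Indifference: 74 = 424 − 57·p*², so p*² = (424 − 74) / 57 ≈ 6.1404.
p* = √6.1404 ≈ 2.48.

2.48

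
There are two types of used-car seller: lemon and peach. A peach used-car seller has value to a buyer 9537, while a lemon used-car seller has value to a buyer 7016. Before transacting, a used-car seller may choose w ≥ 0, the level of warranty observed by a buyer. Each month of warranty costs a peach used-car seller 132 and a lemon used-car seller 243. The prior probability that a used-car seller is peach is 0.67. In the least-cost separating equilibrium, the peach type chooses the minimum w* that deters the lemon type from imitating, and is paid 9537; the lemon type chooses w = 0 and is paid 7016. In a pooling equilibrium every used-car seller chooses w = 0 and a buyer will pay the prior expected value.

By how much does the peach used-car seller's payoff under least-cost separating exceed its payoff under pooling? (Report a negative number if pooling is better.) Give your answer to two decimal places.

Least-cost separating signal: w* solves 7016 = 9537 − 243·w*, so w* = (9537 − 7016)/243 ≈ 10.3745.
Peach type's separating payoff: 9537 − 132 × w* = 9537 − 132 × (9537 − 7016)/243 = 9537 − 332772/243 ≈ 8167.5679.
Pooling payoff: 0.67 × 9537 + 0.33 × 7016 = 8705.07.
Difference: 8167.5679 − 8705.07 = -537.5021, i.e. -537.50 to two decimal places.
The peach type would prefer the pooling outcome.

-537.50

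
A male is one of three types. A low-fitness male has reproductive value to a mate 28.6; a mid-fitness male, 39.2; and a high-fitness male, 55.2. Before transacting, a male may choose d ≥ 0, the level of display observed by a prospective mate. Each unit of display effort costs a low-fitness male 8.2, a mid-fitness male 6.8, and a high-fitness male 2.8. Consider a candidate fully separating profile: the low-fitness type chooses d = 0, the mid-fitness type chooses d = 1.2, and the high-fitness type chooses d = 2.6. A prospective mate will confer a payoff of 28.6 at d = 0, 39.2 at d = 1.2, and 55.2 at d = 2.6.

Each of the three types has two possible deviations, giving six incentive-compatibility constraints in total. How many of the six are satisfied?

Mid-fitness (own payoff 39.2 − 6.8×1.2 = 31.04): to d=0 gives 28.6 → no gain ✓; to d=2.6 gives 55.2 − 6.8×2.6 = 37.52 → profitable ✗.
Low-fitness (own payoff 28.6): to d=1.2 gives 39.2 − 8.2×1.2 = 29.36 → profitable ✗; to d=2.6 gives 55.2 − 8.2×2.6 = 33.88 → profitable ✗.
High-fitness (own payoff 55.2 − 2.8×2.6 = 47.92): to d=0 gives 28.6 → no gain ✓; to d=1.2 gives 39.2 − 2.8×1.2 = 35.84 → no gain ✓.
3 of the 6 constraints hold; not an equilibrium.

3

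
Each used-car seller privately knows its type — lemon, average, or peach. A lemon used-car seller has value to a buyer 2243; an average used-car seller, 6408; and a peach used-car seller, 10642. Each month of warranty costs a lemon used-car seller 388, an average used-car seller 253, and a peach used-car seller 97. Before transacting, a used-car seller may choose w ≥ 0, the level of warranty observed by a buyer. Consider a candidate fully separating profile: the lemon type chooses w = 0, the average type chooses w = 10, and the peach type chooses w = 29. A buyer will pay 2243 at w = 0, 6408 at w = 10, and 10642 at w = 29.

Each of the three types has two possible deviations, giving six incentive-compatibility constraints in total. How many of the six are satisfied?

Average (own payoff 6408 − 253×10 = 3878): to w=0 gives 2243 → no gain ✓; to w=29 gives 10642 − 253×29 = 3305 → no gain ✓.
Peach (own payoff 10642 − 97×29 = 7829): to w=0 gives 2243 → no gain ✓; to w=10 gives 6408 − 97×10 = 5438 → no gain ✓.
Lemon (own payoff 2243): to w=10 gives 6408 − 388×10 = 2528 → profitable ✗; to w=29 gives 10642 − 388×29 = -610 → no gain ✓.
5 of the 6 constraints hold; not an equilibrium.

5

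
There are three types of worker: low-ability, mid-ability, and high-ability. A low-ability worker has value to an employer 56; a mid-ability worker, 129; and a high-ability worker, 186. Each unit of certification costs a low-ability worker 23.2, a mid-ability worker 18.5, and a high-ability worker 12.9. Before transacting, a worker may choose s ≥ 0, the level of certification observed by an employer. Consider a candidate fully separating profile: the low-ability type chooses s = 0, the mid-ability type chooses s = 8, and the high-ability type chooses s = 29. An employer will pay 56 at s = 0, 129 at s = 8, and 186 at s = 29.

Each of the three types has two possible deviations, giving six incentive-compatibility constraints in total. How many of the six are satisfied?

3

Mid-ability (own payoff 129 − 18.5×8 = -19): to s=0 gives 56 → profitable ✗; to s=29 gives 186 − 18.5×29 = -350.5 → no gain ✓.
Low-ability (own payoff 56): to s=8 gives 129 − 23.2×8 = -56.6 → no gain ✓; to s=29 gives 186 − 23.2×29 = -486.8 → no gain ✓.
High-ability (own payoff 186 − 12.9×29 = -188.1): to s=0 gives 56 → profitable ✗; to s=8 gives 129 − 12.9×8 = 25.8 → profitable ✗.
3 of the 6 constraints hold; not an equilibrium.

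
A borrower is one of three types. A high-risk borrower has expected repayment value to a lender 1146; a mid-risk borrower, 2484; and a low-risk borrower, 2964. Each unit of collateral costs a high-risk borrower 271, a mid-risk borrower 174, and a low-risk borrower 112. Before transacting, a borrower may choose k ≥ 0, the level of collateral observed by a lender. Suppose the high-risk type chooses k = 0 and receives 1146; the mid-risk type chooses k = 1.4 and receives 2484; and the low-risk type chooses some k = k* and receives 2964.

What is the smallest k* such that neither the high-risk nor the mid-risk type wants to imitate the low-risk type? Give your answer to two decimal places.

High-risk type (on-path payoff 1146) won't mimic when 1146 ≥ 2964 − 271·k*, i.e. k* ≥ 6.71.
Mid-risk type (on-path payoff 2484 − 174×1.4 = 2240.4) won't mimic when 2240.4 ≥ 2964 − 174·k*, i.e. k* ≥ 4.16.
Both must hold, so k* = max(6.71, 4.16) = 6.71. The high-risk type's constraint binds.

6.71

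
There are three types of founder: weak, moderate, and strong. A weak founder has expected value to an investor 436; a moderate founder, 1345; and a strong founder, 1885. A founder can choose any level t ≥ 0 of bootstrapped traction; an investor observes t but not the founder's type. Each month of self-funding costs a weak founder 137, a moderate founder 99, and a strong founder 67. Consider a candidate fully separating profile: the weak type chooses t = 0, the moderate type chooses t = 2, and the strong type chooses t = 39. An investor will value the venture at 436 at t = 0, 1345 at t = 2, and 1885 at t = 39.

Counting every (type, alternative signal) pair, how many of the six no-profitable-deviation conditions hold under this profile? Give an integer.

Moderate (own payoff 1345 − 99×2 = 1147): to t=0 gives 436 → no gain ✓; to t=39 gives 1885 − 99×39 = -1976 → no gain ✓.
Weak (own payoff 436): to t=2 gives 1345 − 137×2 = 1071 → profitable ✗; to t=39 gives 1885 − 137×39 = -3458 → no gain ✓.
Strong (own payoff 1885 − 67×39 = -728): to t=0 gives 436 → profitable ✗; to t=2 gives 1345 − 67×2 = 1211 → profitable ✗.
3 of the 6 constraints hold; not an equilibrium.

3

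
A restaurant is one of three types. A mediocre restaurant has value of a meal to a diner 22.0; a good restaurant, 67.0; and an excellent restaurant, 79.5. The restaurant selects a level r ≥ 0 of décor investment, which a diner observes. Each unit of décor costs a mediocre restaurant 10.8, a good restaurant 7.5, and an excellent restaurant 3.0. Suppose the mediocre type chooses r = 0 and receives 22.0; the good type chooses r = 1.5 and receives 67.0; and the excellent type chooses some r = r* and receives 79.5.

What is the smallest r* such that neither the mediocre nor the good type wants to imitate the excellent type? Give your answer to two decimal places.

Mediocre type (on-path payoff 22.0) won't mimic when 22.0 ≥ 79.5 − 10.8·r*, i.e. r* ≥ 5.32.
Good type (on-path payoff 67.0 − 7.5×1.5 = 55.75) won't mimic when 55.75 ≥ 79.5 − 7.5·r*, i.e. r* ≥ 3.17.
Both must hold, so r* = max(5.32, 3.17) = 5.32. The mediocre type's constraint binds.

5.32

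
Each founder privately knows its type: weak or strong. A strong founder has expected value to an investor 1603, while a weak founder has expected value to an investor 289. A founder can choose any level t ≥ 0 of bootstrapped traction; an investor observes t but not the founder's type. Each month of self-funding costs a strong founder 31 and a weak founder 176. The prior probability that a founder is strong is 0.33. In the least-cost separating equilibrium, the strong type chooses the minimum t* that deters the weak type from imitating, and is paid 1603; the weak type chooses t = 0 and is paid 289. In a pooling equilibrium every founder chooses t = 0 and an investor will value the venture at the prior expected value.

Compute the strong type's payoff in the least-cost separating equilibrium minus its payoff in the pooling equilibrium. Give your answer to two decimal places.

Least-cost separating signal: t* solves 289 = 1603 − 176·t*, so t* = (1603 − 289)/176 ≈ 7.4659.
Strong type's separating payoff: 1603 − 31 × t* = 1603 − 31 × (1603 − 289)/176 = 1603 − 40734/176 ≈ 1371.5568.
Pooling payoff: 0.33 × 1603 + 0.67 × 289 = 722.62.
Difference: 1371.5568 − 722.62 = 648.9368, i.e. 648.94 to two decimal places.
The strong type prefers to separate.

648.94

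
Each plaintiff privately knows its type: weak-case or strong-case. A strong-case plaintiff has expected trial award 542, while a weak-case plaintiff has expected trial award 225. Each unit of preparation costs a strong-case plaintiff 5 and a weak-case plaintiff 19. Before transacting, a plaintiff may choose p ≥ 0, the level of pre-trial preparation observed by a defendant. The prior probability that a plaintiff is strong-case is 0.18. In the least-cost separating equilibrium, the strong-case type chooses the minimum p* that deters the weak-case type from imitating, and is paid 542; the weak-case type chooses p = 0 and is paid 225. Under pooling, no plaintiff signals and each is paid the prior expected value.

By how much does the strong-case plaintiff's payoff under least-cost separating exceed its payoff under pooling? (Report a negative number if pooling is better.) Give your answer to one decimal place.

176.5

Least-cost separating signal: p* solves 225 = 542 − 19·p*, so p* = (542 − 225)/19 ≈ 16.6842.
Strong-case type's separating payoff: 542 − 5 × p* = 542 − 5 × (542 − 225)/19 = 542 − 1585/19 ≈ 458.579.
Pooling payoff: 0.18 × 542 + 0.82 × 225 = 282.06.
Difference: 458.579 − 282.06 = 176.519, i.e. 176.5 to one decimal place.
The strong-case type prefers to separate.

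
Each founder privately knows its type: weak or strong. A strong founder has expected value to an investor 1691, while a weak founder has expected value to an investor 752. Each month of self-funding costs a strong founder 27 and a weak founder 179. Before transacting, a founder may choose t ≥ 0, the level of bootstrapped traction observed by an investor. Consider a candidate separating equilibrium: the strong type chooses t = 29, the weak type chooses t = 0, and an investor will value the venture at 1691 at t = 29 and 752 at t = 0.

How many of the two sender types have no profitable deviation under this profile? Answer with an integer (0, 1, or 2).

Strong type: signal → 1691 − 27 × 29 = 908; deviate to 0 → 752. IC holds (908 ≥ 752).
Weak type: stay at 0 → 752; mimic → 1691 − 179 × 29 = -3500. IC holds (752 ≥ -3500).
2 of 2 constraints hold, so this is a separating equilibrium.

2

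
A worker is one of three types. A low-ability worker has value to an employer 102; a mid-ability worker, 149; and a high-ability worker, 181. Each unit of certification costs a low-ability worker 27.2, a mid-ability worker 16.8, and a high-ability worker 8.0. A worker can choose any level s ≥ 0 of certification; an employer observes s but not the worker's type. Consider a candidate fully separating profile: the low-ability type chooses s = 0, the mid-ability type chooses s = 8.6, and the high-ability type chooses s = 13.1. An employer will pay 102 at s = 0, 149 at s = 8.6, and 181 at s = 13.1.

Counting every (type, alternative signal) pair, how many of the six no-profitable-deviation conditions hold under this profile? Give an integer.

High-ability (own payoff 181 − 8.0×13.1 = 76.2): to s=0 gives 102 → profitable ✗; to s=8.6 gives 149 − 8.0×8.6 = 80.2 → profitable ✗.
Mid-ability (own payoff 149 − 16.8×8.6 = 4.52): to s=0 gives 102 → profitable ✗; to s=13.1 gives 181 − 16.8×13.1 = -39.08 → no gain ✓.
Low-ability (own payoff 102): to s=8.6 gives 149 − 27.2×8.6 = -84.92 → no gain ✓; to s=13.1 gives 181 − 27.2×13.1 = -175.32 → no gain ✓.
3 of the 6 constraints hold; not an equilibrium.

3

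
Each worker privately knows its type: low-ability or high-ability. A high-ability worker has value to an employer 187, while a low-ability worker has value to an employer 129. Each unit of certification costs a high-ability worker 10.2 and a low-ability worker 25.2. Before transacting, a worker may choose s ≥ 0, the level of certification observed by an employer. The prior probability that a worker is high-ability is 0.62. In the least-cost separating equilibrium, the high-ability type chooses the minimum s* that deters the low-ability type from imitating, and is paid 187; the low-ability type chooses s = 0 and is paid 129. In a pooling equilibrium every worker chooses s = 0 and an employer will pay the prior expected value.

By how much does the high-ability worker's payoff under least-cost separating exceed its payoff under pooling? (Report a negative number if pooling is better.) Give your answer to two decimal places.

Least-cost separating signal: s* solves 129 = 187 − 25.2·s*, so s* = (187 − 129)/25.2 ≈ 2.3016.
High-ability type's separating payoff: 187 − 10.2 × s* = 187 − 10.2 × (187 − 129)/25.2 = 187 − 591.6/25.2 ≈ 163.5238.
Pooling payoff: 0.62 × 187 + 0.38 × 129 = 164.96.
Difference: 163.5238 − 164.96 = -1.4362, i.e. -1.44 to two decimal places.
The high-ability type would prefer the pooling outcome.

-1.44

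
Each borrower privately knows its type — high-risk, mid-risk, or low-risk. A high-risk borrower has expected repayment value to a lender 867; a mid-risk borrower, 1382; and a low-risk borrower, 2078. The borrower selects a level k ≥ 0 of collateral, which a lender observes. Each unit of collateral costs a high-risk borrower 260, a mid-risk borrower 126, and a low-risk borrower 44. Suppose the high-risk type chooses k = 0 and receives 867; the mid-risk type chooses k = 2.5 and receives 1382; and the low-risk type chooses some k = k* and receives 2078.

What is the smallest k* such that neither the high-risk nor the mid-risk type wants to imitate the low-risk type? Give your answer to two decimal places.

High-risk type (on-path payoff 867) won't mimic when 867 ≥ 2078 − 260·k*, i.e. k* ≥ 4.66.
Mid-risk type (on-path payoff 1382 − 126×2.5 = 1067) won't mimic when 1067 ≥ 2078 − 126·k*, i.e. k* ≥ 8.02.
Both must hold, so k* = max(4.66, 8.02) = 8.02. The mid-risk type's constraint binds.

8.02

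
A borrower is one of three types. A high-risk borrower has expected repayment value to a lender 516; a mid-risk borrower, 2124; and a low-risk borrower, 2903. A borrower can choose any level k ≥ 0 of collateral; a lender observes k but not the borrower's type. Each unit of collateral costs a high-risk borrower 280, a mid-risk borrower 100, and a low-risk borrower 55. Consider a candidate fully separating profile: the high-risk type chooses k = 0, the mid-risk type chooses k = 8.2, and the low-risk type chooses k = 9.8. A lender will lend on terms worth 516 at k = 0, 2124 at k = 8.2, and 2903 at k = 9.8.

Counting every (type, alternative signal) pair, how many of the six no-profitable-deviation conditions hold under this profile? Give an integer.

5

Low-risk (own payoff 2903 − 55×9.8 = 2364): to k=0 gives 516 → no gain ✓; to k=8.2 gives 2124 − 55×8.2 = 1673 → no gain ✓.
Mid-risk (own payoff 2124 − 100×8.2 = 1304): to k=0 gives 516 → no gain ✓; to k=9.8 gives 2903 − 100×9.8 = 1923 → profitable ✗.
High-risk (own payoff 516): to k=8.2 gives 2124 − 280×8.2 = -172 → no gain ✓; to k=9.8 gives 2903 − 280×9.8 = 159 → no gain ✓.
5 of the 6 constraints hold; not an equilibrium.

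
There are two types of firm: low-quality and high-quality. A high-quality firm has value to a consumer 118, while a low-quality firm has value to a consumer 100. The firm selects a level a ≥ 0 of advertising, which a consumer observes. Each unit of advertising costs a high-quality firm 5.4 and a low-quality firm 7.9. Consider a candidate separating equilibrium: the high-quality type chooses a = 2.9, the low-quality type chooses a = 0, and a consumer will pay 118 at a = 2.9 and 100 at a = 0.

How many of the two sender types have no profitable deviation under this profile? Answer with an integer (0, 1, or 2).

2

Low-quality type: stay at 0 → 100; mimic → 118 − 7.9 × 2.9 = 95.09. IC holds (100 ≥ 95.09).
High-quality type: signal → 118 − 5.4 × 2.9 = 102.34; deviate to 0 → 100. IC holds (102.34 ≥ 100).
2 of 2 constraints hold, so this is a separating equilibrium.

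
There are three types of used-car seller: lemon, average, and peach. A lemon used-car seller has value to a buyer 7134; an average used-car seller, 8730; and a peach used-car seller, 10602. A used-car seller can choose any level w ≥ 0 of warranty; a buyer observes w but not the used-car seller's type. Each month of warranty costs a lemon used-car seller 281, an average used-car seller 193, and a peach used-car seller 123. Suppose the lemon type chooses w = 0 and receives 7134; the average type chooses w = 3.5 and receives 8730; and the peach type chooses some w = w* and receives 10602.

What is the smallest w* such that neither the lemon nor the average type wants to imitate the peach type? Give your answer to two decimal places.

13.20

Lemon type (on-path payoff 7134) won't mimic when 7134 ≥ 10602 − 281·w*, i.e. w* ≥ 12.34.
Average type (on-path payoff 8730 − 193×3.5 = 8054.5) won't mimic when 8054.5 ≥ 10602 − 193·w*, i.e. w* ≥ 13.20.
Both must hold, so w* = max(12.34, 13.20) = 13.20. The average type's constraint binds.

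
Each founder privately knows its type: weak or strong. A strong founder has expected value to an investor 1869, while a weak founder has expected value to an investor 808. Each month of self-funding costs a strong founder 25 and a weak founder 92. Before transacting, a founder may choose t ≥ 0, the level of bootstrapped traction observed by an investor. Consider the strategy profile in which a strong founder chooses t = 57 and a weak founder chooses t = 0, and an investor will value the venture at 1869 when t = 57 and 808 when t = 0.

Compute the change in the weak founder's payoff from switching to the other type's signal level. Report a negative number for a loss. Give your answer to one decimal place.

-4183.0

Playing t = 0 the weak founder receives 808.
Deviating to t = 57 brings payment 1869 at cost 92 × 57 = 5244, netting -3375.
Gain from deviating: -3375 − 808 = -4183.0.
The gain is negative, so the weak type's incentive-compatibility constraint is satisfied.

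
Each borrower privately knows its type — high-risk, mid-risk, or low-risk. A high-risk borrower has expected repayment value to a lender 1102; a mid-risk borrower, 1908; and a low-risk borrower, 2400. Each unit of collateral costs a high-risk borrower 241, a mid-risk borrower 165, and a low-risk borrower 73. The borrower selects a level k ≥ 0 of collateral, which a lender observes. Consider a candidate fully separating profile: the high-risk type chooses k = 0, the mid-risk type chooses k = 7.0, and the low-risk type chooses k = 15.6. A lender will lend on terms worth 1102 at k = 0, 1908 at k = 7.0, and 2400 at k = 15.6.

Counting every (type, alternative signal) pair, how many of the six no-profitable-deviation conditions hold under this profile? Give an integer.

Mid-risk (own payoff 1908 − 165×7.0 = 753): to k=0 gives 1102 → profitable ✗; to k=15.6 gives 2400 − 165×15.6 = -174 → no gain ✓.
High-risk (own payoff 1102): to k=7.0 gives 1908 − 241×7.0 = 221 → no gain ✓; to k=15.6 gives 2400 − 241×15.6 = -1359.6 → no gain ✓.
Low-risk (own payoff 2400 − 73×15.6 = 1261.2): to k=0 gives 1102 → no gain ✓; to k=7.0 gives 1908 − 73×7.0 = 1397 → profitable ✗.
4 of the 6 constraints hold; not an equilibrium.

4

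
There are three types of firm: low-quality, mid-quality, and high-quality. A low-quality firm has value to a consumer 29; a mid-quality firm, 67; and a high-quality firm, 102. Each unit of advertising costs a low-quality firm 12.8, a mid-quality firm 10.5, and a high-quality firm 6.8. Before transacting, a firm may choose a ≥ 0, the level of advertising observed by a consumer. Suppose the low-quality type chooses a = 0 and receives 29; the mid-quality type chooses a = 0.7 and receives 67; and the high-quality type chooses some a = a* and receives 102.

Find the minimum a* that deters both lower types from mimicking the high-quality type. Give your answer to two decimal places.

Low-quality type (on-path payoff 29) won't mimic when 29 ≥ 102 − 12.8·a*, i.e. a* ≥ 5.70.
Mid-quality type (on-path payoff 67 − 10.5×0.7 = 59.65) won't mimic when 59.65 ≥ 102 − 10.5·a*, i.e. a* ≥ 4.03.
Both must hold, so a* = max(5.70, 4.03) = 5.70. The low-quality type's constraint binds.

5.70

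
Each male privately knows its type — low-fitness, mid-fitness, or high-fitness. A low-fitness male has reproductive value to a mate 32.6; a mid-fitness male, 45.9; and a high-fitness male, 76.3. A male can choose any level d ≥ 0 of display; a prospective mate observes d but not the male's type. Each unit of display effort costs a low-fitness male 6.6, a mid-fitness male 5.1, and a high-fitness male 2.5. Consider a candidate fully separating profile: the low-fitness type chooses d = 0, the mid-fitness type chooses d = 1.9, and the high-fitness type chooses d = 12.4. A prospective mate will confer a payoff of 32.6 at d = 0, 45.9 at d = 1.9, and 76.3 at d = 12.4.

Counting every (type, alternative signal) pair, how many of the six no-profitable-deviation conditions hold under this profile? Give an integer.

5

Low-fitness (own payoff 32.6): to d=1.9 gives 45.9 − 6.6×1.9 = 33.36 → profitable ✗; to d=12.4 gives 76.3 − 6.6×12.4 = -5.54 → no gain ✓.
High-fitness (own payoff 76.3 − 2.5×12.4 = 45.3): to d=0 gives 32.6 → no gain ✓; to d=1.9 gives 45.9 − 2.5×1.9 = 41.15 → no gain ✓.
Mid-fitness (own payoff 45.9 − 5.1×1.9 = 36.21): to d=0 gives 32.6 → no gain ✓; to d=12.4 gives 76.3 − 5.1×12.4 = 13.06 → no gain ✓.
5 of the 6 constraints hold; not an equilibrium.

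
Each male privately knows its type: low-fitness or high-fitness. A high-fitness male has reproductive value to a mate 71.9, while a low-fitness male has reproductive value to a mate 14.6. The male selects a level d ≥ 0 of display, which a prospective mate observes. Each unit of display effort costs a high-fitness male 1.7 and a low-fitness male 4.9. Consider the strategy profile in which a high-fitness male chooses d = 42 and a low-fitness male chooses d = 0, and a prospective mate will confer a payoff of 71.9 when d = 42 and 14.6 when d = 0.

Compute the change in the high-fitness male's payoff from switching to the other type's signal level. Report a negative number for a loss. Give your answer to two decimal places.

Playing d = 42 the high-fitness male receives 71.9 − 1.7 × 42 = 0.5.
Deviating to d = 0 yields 14.6 instead.
Gain from deviating: 14.6 − 0.5 = 14.10.
The gain is positive, so the high-fitness type's incentive-compatibility constraint is violated — this profile is not a separating equilibrium.

14.10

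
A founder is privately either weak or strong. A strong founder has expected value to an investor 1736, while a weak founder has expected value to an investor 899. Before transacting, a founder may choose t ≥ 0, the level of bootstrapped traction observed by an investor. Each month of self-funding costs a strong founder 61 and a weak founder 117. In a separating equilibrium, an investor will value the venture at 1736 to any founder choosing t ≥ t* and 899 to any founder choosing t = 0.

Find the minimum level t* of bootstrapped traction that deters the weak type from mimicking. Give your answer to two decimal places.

A weak founder choosing t = 0 receives 899.
Imitating at t* instead would pay 1736 at cost 117·t*, netting 1736 − 117·t*.
Indifference: 899 = 1736 − 117·t*, so t* = (1736 − 899) / 117 ≈ 7.15.
At t* the weak type's incentive constraint just binds; the strong type strictly prefers t* since its per-unit cost is lower.

7.15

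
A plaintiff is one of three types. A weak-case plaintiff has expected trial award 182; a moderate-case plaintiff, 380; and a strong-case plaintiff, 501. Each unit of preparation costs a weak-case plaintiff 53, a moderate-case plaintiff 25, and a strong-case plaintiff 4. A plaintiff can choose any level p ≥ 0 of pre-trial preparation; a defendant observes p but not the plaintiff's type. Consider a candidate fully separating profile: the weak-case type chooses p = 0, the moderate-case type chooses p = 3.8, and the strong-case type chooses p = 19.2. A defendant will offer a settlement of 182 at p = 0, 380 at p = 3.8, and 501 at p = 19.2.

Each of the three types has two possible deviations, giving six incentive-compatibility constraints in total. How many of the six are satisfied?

6

Weak-case (own payoff 182): to p=3.8 gives 380 − 53×3.8 = 178.6 → no gain ✓; to p=19.2 gives 501 − 53×19.2 = -516.6 → no gain ✓.
Strong-case (own payoff 501 − 4×19.2 = 424.2): to p=0 gives 182 → no gain ✓; to p=3.8 gives 380 − 4×3.8 = 364.8 → no gain ✓.
Moderate-case (own payoff 380 − 25×3.8 = 285): to p=0 gives 182 → no gain ✓; to p=19.2 gives 501 − 25×19.2 = 21 → no gain ✓.
6 of the 6 constraints hold; this profile is a separating equilibrium.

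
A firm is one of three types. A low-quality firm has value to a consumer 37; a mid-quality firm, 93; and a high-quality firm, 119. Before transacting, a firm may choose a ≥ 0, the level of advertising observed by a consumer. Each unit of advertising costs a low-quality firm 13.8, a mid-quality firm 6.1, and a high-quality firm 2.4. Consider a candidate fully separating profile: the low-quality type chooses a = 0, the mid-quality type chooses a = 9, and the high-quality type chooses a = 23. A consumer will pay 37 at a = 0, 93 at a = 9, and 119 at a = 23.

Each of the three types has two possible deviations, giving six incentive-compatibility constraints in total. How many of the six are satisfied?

Mid-quality (own payoff 93 − 6.1×9 = 38.1): to a=0 gives 37 → no gain ✓; to a=23 gives 119 − 6.1×23 = -21.3 → no gain ✓.
High-quality (own payoff 119 − 2.4×23 = 63.8): to a=0 gives 37 → no gain ✓; to a=9 gives 93 − 2.4×9 = 71.4 → profitable ✗.
Low-quality (own payoff 37): to a=9 gives 93 − 13.8×9 = -31.2 → no gain ✓; to a=23 gives 119 − 13.8×23 = -198.4 → no gain ✓.
5 of the 6 constraints hold; not an equilibrium.

5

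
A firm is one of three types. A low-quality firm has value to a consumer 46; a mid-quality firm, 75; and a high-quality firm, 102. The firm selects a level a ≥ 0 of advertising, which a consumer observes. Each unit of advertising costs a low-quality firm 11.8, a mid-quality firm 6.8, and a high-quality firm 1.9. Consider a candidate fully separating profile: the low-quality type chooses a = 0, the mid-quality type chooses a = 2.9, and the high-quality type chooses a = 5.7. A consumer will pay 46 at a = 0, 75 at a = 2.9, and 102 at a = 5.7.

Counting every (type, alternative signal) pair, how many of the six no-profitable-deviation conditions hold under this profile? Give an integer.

Mid-quality (own payoff 75 − 6.8×2.9 = 55.28): to a=0 gives 46 → no gain ✓; to a=5.7 gives 102 − 6.8×5.7 = 63.24 → profitable ✗.
High-quality (own payoff 102 − 1.9×5.7 = 91.17): to a=0 gives 46 → no gain ✓; to a=2.9 gives 75 − 1.9×2.9 = 69.49 → no gain ✓.
Low-quality (own payoff 46): to a=2.9 gives 75 − 11.8×2.9 = 40.78 → no gain ✓; to a=5.7 gives 102 − 11.8×5.7 = 34.74 → no gain ✓.
5 of the 6 constraints hold; not an equilibrium.

5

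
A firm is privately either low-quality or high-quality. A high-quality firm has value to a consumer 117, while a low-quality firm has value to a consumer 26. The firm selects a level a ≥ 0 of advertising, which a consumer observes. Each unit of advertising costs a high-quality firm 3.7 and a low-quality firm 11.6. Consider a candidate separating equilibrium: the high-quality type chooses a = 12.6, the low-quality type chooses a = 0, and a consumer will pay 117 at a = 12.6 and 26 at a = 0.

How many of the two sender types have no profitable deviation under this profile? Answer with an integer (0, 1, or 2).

High-quality type: signal → 117 − 3.7 × 12.6 = 70.38; deviate to 0 → 26. IC holds (70.38 ≥ 26).
Low-quality type: stay at 0 → 26; mimic → 117 − 11.6 × 12.6 = -29.16. IC holds (26 ≥ -29.16).
2 of 2 constraints hold, so this is a separating equilibrium.

2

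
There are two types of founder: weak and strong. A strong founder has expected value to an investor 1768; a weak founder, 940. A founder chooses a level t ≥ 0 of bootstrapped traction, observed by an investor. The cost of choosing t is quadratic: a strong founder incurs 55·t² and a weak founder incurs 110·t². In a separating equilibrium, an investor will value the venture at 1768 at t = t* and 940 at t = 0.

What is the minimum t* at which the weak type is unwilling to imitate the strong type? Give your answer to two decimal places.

The weak type at t = 0 receives 940; imitating at t* yields 1768 − 110·t*².
Indifference: 940 = 1768 − 110·t*², so t*² = (1768 − 940) / 110 ≈ 7.5273.
t* = √7.5273 ≈ 2.74.

2.74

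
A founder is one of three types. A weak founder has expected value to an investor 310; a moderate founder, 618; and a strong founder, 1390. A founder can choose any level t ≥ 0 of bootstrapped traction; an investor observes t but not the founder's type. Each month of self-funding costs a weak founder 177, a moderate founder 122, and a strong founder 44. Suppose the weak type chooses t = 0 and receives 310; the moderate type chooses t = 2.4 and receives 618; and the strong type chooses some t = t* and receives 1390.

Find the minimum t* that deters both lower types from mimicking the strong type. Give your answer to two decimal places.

8.73

Moderate type (on-path payoff 618 − 122×2.4 = 325.2) won't mimic when 325.2 ≥ 1390 − 122·t*, i.e. t* ≥ 8.73.
Weak type (on-path payoff 310) won't mimic when 310 ≥ 1390 − 177·t*, i.e. t* ≥ 6.10.
Both must hold, so t* = max(6.10, 8.73) = 8.73. The moderate type's constraint binds.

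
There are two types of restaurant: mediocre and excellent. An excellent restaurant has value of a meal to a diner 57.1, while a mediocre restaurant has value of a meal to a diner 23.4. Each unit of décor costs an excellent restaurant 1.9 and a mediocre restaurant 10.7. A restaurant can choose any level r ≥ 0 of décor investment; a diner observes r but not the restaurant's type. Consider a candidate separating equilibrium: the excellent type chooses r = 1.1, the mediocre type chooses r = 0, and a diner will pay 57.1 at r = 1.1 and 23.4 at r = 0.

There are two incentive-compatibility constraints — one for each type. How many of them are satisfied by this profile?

Mediocre type: stay at 0 → 23.4; mimic → 57.1 − 10.7 × 1.1 = 45.33. IC fails (23.4 < 45.33).
Excellent type: signal → 57.1 − 1.9 × 1.1 = 55.01; deviate to 0 → 23.4. IC holds (55.01 ≥ 23.4).
1 of 2 constraints hold, so this profile is not an equilibrium.

1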